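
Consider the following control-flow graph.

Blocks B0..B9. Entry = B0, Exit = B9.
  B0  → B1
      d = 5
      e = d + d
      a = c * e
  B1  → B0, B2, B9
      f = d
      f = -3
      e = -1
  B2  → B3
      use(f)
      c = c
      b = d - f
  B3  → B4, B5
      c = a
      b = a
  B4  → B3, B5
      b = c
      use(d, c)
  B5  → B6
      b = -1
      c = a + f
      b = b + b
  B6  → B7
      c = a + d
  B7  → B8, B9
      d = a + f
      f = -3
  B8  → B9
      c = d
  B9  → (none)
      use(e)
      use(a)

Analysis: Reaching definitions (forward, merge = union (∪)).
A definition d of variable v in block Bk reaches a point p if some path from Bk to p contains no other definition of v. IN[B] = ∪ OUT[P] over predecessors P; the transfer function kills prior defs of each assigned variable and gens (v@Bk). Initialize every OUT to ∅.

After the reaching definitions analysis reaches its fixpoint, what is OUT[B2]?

Converged values:
  B0:  IN={a@B0, d@B0, e@B1, f@B1}  OUT={a@B0, d@B0, e@B0, f@B1}
  B1:  IN={a@B0, d@B0, e@B0, f@B1}  OUT={a@B0, d@B0, e@B1, f@B1}
  B2:  IN={a@B0, d@B0, e@B1, f@B1}  OUT={a@B0, b@B2, c@B2, d@B0, e@B1, f@B1}
  B3:  IN={a@B0, b@B2, b@B4, c@B2, c@B3, d@B0, e@B1, f@B1}  OUT={a@B0, b@B3, c@B3, d@B0, e@B1, f@B1}
  B4:  IN={a@B0, b@B3, c@B3, d@B0, e@B1, f@B1}  OUT={a@B0, b@B4, c@B3, d@B0, e@B1, f@B1}
  B5:  IN={a@B0, b@B3, b@B4, c@B3, d@B0, e@B1, f@B1}  OUT={a@B0, b@B5, c@B5, d@B0, e@B1, f@B1}
  B6:  IN={a@B0, b@B5, c@B5, d@B0, e@B1, f@B1}  OUT={a@B0, b@B5, c@B6, d@B0, e@B1, f@B1}
  B7:  IN={a@B0, b@B5, c@B6, d@B0, e@B1, f@B1}  OUT={a@B0, b@B5, c@B6, d@B7, e@B1, f@B7}
  B8:  IN={a@B0, b@B5, c@B6, d@B7, e@B1, f@B7}  OUT={a@B0, b@B5, c@B8, d@B7, e@B1, f@B7}
  B9:  IN={a@B0, b@B5, c@B6, c@B8, d@B0, d@B7, e@B1, f@B1, f@B7}  OUT={a@B0, b@B5, c@B6, c@B8, d@B0, d@B7, e@B1, f@B1, f@B7}

Merge at B2: IN[B2] = OUT[B1] = {a@B0, d@B0, e@B1, f@B1}
Applying B2's transfer function to that IN value gives OUT[B2] (row B2 above).

Answer: {a@B0, b@B2, c@B2, d@B0, e@B1, f@B1}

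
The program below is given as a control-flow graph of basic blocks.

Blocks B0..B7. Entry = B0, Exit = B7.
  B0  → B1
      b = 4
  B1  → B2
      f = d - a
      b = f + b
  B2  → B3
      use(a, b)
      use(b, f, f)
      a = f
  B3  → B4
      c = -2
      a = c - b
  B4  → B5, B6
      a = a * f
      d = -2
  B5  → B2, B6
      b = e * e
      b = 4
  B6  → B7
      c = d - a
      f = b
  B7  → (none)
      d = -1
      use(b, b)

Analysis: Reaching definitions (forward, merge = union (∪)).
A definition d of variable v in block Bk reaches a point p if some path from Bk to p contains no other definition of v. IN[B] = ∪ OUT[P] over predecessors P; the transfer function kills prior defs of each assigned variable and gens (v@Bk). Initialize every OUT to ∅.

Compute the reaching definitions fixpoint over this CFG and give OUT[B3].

Per-block solution:
  B0:   IN={}   OUT={b@B0}
  B1:   IN={b@B0}   OUT={b@B1, f@B1}
  B2:   IN={a@B4, b@B1, b@B5, c@B3, d@B4, f@B1}   OUT={a@B2, b@B1, b@B5, c@B3, d@B4, f@B1}
  B3:   IN={a@B2, b@B1, b@B5, c@B3, d@B4, f@B1}   OUT={a@B3, b@B1, b@B5, c@B3, d@B4, f@B1}
  B4:   IN={a@B3, b@B1, b@B5, c@B3, d@B4, f@B1}   OUT={a@B4, b@B1, b@B5, c@B3, d@B4, f@B1}
  B5:   IN={a@B4, b@B1, b@B5, c@B3, d@B4, f@B1}   OUT={a@B4, b@B5, c@B3, d@B4, f@B1}
  B6:   IN={a@B4, b@B1, b@B5, c@B3, d@B4, f@B1}   OUT={a@B4, b@B1, b@B5, c@B6, d@B4, f@B6}
  B7:   IN={a@B4, b@B1, b@B5, c@B6, d@B4, f@B6}   OUT={a@B4, b@B1, b@B5, c@B6, d@B7, f@B6}

Merge at B3: IN[B3] = OUT[B2] = {a@B2, b@B1, b@B5, c@B3, d@B4, f@B1}
Applying B3's transfer function to that IN value gives OUT[B3] (row B3 above).

Answer: {a@B3, b@B1, b@B5, c@B3, d@B4, f@B1}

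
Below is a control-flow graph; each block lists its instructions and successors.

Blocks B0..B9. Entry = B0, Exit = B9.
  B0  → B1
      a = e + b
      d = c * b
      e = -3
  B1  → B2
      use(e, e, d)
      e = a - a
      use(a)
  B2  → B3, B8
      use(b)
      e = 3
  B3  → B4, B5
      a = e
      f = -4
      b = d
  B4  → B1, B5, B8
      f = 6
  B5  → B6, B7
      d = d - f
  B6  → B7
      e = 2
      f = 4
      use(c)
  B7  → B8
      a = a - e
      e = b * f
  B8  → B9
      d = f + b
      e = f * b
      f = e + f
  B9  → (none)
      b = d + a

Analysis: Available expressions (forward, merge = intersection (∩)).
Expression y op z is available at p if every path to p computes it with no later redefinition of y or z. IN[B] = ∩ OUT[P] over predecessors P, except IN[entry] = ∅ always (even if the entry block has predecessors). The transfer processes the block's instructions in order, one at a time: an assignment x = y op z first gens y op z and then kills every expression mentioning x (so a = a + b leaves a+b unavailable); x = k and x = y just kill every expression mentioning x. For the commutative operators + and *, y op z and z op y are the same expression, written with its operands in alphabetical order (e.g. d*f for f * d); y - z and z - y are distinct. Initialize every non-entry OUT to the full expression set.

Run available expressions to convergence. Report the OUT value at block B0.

Per-block solution:
  B0:   IN={}   OUT={b*c}
  B1:   IN={}   OUT={a-a}
  B2:   IN={a-a}   OUT={a-a}
  B3:   IN={a-a}   OUT={}
  B4:   IN={}   OUT={}
  B5:   IN={}   OUT={}
  B6:   IN={}   OUT={}
  B7:   IN={}   OUT={b*f}
  B8:   IN={}   OUT={}
  B9:   IN={}   OUT={a+d}

B0 is the boundary node: IN[B0] = {}
Applying B0's transfer function to that IN value gives OUT[B0] (row B0 above).

Answer: {b*c}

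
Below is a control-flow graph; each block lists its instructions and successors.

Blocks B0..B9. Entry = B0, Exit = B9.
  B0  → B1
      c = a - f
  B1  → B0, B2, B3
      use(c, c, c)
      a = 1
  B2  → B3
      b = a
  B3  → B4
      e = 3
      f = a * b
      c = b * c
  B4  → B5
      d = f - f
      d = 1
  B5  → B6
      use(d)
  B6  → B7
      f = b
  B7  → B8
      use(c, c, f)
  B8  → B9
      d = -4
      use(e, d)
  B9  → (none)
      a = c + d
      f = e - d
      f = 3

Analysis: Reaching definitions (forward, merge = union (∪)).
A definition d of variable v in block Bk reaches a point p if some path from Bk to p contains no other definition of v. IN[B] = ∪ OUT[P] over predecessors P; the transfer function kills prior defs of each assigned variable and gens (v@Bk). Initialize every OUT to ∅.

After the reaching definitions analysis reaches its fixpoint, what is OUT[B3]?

Answer: {a@B1, b@B2, c@B3, e@B3, f@B3}

Trace:
Per-block solution:
  B0:   IN={a@B1, c@B0}   OUT={a@B1, c@B0}
  B1:   IN={a@B1, c@B0}   OUT={a@B1, c@B0}
  B2:   IN={a@B1, c@B0}   OUT={a@B1, b@B2, c@B0}
  B3:   IN={a@B1, b@B2, c@B0}   OUT={a@B1, b@B2, c@B3, e@B3, f@B3}
  B4:   IN={a@B1, b@B2, c@B3, e@B3, f@B3}   OUT={a@B1, b@B2, c@B3, d@B4, e@B3, f@B3}
  B5:   IN={a@B1, b@B2, c@B3, d@B4, e@B3, f@B3}   OUT={a@B1, b@B2, c@B3, d@B4, e@B3, f@B3}
  B6:   IN={a@B1, b@B2, c@B3, d@B4, e@B3, f@B3}   OUT={a@B1, b@B2, c@B3, d@B4, e@B3, f@B6}
  B7:   IN={a@B1, b@B2, c@B3, d@B4, e@B3, f@B6}   OUT={a@B1, b@B2, c@B3, d@B4, e@B3, f@B6}
  B8:   IN={a@B1, b@B2, c@B3, d@B4, e@B3, f@B6}   OUT={a@B1, b@B2, c@B3, d@B8, e@B3, f@B6}
  B9:   IN={a@B1, b@B2, c@B3, d@B8, e@B3, f@B6}   OUT={a@B9, b@B2, c@B3, d@B8, e@B3, f@B9}

Merge at B3: IN[B3] = OUT[B1] ⊔ OUT[B2] = {a@B1, b@B2, c@B0}
Applying B3's transfer function to that IN value gives OUT[B3] (row B3 above).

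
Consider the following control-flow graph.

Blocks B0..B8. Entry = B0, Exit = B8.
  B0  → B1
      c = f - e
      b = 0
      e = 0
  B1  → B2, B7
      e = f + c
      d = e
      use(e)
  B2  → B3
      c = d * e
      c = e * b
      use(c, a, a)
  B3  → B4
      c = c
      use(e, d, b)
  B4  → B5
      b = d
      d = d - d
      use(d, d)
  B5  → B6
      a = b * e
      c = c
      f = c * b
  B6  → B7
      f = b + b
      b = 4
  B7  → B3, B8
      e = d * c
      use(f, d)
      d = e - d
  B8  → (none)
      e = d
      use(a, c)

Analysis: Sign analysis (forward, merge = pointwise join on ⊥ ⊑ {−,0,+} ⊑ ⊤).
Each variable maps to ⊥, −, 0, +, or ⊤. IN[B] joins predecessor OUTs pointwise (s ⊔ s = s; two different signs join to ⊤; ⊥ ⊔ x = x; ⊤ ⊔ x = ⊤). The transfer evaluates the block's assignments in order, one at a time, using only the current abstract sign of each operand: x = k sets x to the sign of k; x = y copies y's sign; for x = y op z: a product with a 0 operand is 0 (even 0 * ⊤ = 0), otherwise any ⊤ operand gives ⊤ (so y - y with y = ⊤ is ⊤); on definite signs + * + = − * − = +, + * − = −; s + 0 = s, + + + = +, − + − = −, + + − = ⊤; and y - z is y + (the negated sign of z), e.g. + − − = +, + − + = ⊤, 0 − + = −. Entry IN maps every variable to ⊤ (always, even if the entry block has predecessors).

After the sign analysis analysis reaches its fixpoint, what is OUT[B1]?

Fixpoint table:
  B0: | IN=(all ⊤) | OUT={b:0, e:0; rest ⊤}
  B1: | IN={b:0, e:0; rest ⊤} | OUT={b:0; rest ⊤}
  B2: | IN={b:0; rest ⊤} | OUT={b:0, c:0; rest ⊤}
  B3: | IN=(all ⊤) | OUT=(all ⊤)
  B4: | IN=(all ⊤) | OUT=(all ⊤)
  B5: | IN=(all ⊤) | OUT=(all ⊤)
  B6: | IN=(all ⊤) | OUT={b:+; rest ⊤}
  B7: | IN=(all ⊤) | OUT=(all ⊤)
  B8: | IN=(all ⊤) | OUT=(all ⊤)

Merge at B1: IN[B1] = OUT[B0] = {a: ⊤, b: 0, c: ⊤, d: ⊤, e: 0, f: ⊤}
Applying B1's transfer function to that IN value gives OUT[B1] (row B1 above).

Answer: {a: ⊤, b: 0, c: ⊤, d: ⊤, e: ⊤, f: ⊤}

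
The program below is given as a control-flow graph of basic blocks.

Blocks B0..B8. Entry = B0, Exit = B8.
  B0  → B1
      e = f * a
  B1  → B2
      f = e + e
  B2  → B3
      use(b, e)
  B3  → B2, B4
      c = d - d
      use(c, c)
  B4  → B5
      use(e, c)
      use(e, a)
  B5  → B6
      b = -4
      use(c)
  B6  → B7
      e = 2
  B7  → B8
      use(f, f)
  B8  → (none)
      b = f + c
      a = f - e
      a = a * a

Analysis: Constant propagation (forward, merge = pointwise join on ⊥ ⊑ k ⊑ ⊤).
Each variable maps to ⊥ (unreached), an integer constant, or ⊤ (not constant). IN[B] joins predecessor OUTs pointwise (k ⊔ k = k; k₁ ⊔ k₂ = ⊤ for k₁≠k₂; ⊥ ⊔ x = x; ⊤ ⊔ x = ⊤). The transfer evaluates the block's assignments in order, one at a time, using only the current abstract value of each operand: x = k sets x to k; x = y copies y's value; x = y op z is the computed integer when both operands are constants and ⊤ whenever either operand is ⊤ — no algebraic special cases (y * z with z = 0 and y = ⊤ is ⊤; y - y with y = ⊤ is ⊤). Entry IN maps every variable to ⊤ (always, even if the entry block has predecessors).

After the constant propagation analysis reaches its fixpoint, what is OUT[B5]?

Answer: {a: ⊤, b: -4, c: ⊤, d: ⊤, e: ⊤, f: ⊤}

Working:
Per-block solution:
  B0:  IN=(all ⊤)  OUT=(all ⊤)
  B1:  IN=(all ⊤)  OUT=(all ⊤)
  B2:  IN=(all ⊤)  OUT=(all ⊤)
  B3:  IN=(all ⊤)  OUT=(all ⊤)
  B4:  IN=(all ⊤)  OUT=(all ⊤)
  B5:  IN=(all ⊤)  OUT={b:-4; rest ⊤}
  B6:  IN={b:-4; rest ⊤}  OUT={b:-4, e:2; rest ⊤}
  B7:  IN={b:-4, e:2; rest ⊤}  OUT={b:-4, e:2; rest ⊤}
  B8:  IN={b:-4, e:2; rest ⊤}  OUT={e:2; rest ⊤}

Merge at B5: IN[B5] = OUT[B4] = {a: ⊤, b: ⊤, c: ⊤, d: ⊤, e: ⊤, f: ⊤}
Applying B5's transfer function to that IN value gives OUT[B5] (row B5 above).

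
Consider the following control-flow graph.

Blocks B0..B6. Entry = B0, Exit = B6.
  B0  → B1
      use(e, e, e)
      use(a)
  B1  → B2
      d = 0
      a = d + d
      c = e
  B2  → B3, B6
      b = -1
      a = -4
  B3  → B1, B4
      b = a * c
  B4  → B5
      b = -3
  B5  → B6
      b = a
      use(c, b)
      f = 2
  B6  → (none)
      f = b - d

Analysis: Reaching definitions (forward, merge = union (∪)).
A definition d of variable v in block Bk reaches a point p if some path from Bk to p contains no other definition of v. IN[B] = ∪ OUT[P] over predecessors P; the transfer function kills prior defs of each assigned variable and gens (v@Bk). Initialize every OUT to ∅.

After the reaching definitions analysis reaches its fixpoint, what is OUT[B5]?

Answer: {a@B2, b@B5, c@B1, d@B1, f@B5}

Working:
Converged values:
  B0: | IN={} | OUT={}
  B1: | IN={a@B2, b@B3, c@B1, d@B1} | OUT={a@B1, b@B3, c@B1, d@B1}
  B2: | IN={a@B1, b@B3, c@B1, d@B1} | OUT={a@B2, b@B2, c@B1, d@B1}
  B3: | IN={a@B2, b@B2, c@B1, d@B1} | OUT={a@B2, b@B3, c@B1, d@B1}
  B4: | IN={a@B2, b@B3, c@B1, d@B1} | OUT={a@B2, b@B4, c@B1, d@B1}
  B5: | IN={a@B2, b@B4, c@B1, d@B1} | OUT={a@B2, b@B5, c@B1, d@B1, f@B5}
  B6: | IN={a@B2, b@B2, b@B5, c@B1, d@B1, f@B5} | OUT={a@B2, b@B2, b@B5, c@B1, d@B1, f@B6}

Merge at B5: IN[B5] = OUT[B4] = {a@B2, b@B4, c@B1, d@B1}
Applying B5's transfer function to that IN value gives OUT[B5] (row B5 above).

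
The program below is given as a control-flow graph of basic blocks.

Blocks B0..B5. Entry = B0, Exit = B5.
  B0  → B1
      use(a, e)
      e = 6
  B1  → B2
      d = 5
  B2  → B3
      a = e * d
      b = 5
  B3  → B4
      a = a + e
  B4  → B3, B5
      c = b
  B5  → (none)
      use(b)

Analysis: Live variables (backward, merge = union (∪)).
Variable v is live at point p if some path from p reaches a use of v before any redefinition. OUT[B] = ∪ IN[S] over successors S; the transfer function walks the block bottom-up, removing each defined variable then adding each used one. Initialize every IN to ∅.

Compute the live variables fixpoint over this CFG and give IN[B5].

Answer: {b}

Trace:
Converged values:
  B0: | IN={a, e} | OUT={e}
  B1: | IN={e} | OUT={d, e}
  B2: | IN={d, e} | OUT={a, b, e}
  B3: | IN={a, b, e} | OUT={a, b, e}
  B4: | IN={a, b, e} | OUT={a, b, e}
  B5: | IN={b} | OUT={}

B5 is the boundary node: OUT[B5] = {}
Applying B5's transfer function to that OUT value gives IN[B5] (row B5 above).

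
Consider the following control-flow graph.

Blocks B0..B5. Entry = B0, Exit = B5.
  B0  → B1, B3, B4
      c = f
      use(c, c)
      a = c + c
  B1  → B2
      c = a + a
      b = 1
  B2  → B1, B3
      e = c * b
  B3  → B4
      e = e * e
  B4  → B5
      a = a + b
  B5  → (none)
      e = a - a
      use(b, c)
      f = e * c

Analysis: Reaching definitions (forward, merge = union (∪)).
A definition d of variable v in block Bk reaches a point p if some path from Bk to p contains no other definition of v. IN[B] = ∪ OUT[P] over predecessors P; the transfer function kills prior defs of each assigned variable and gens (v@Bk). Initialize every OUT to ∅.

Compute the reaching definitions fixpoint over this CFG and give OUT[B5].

Converged values:
  B0:  IN={}  OUT={a@B0, c@B0}
  B1:  IN={a@B0, b@B1, c@B0, c@B1, e@B2}  OUT={a@B0, b@B1, c@B1, e@B2}
  B2:  IN={a@B0, b@B1, c@B1, e@B2}  OUT={a@B0, b@B1, c@B1, e@B2}
  B3:  IN={a@B0, b@B1, c@B0, c@B1, e@B2}  OUT={a@B0, b@B1, c@B0, c@B1, e@B3}
  B4:  IN={a@B0, b@B1, c@B0, c@B1, e@B3}  OUT={a@B4, b@B1, c@B0, c@B1, e@B3}
  B5:  IN={a@B4, b@B1, c@B0, c@B1, e@B3}  OUT={a@B4, b@B1, c@B0, c@B1, e@B5, f@B5}

Merge at B5: IN[B5] = OUT[B4] = {a@B4, b@B1, c@B0, c@B1, e@B3}
Applying B5's transfer function to that IN value gives OUT[B5] (row B5 above).

Answer: {a@B4, b@B1, c@B0, c@B1, e@B5, f@B5}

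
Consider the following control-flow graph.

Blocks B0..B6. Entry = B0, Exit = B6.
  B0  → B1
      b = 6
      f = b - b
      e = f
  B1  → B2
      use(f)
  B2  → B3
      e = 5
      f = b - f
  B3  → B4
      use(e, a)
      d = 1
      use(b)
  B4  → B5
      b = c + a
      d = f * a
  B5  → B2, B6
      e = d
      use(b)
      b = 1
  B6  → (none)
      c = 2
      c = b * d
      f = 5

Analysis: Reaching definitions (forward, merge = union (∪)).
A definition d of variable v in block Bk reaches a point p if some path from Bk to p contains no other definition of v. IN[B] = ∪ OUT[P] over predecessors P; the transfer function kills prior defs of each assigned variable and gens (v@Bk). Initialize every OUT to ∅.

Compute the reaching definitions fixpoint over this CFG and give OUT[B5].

Answer: {b@B5, d@B4, e@B5, f@B2}

Working:
Fixpoint table:
  B0:   IN={}   OUT={b@B0, e@B0, f@B0}
  B1:   IN={b@B0, e@B0, f@B0}   OUT={b@B0, e@B0, f@B0}
  B2:   IN={b@B0, b@B5, d@B4, e@B0, e@B5, f@B0, f@B2}   OUT={b@B0, b@B5, d@B4, e@B2, f@B2}
  B3:   IN={b@B0, b@B5, d@B4, e@B2, f@B2}   OUT={b@B0, b@B5, d@B3, e@B2, f@B2}
  B4:   IN={b@B0, b@B5, d@B3, e@B2, f@B2}   OUT={b@B4, d@B4, e@B2, f@B2}
  B5:   IN={b@B4, d@B4, e@B2, f@B2}   OUT={b@B5, d@B4, e@B5, f@B2}
  B6:   IN={b@B5, d@B4, e@B5, f@B2}   OUT={b@B5, c@B6, d@B4, e@B5, f@B6}

Merge at B5: IN[B5] = OUT[B4] = {b@B4, d@B4, e@B2, f@B2}
Applying B5's transfer function to that IN value gives OUT[B5] (row B5 above).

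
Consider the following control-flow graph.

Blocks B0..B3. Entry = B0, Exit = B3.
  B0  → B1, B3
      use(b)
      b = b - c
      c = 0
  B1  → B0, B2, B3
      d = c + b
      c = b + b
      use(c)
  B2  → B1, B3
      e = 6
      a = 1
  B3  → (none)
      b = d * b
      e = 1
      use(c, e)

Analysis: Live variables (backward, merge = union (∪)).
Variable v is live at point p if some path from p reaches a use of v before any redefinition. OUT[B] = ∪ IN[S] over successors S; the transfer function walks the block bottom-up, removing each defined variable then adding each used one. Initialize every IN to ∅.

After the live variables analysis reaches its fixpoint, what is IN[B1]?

Per-block solution:
  B0:  IN={b, c, d}  OUT={b, c, d}
  B1:  IN={b, c}  OUT={b, c, d}
  B2:  IN={b, c, d}  OUT={b, c, d}
  B3:  IN={b, c, d}  OUT={}

Merge at B1: OUT[B1] = IN[B0] ⊔ IN[B2] ⊔ IN[B3] = {b, c, d}
Applying B1's transfer function to that OUT value gives IN[B1] (row B1 above).

Answer: {b, c}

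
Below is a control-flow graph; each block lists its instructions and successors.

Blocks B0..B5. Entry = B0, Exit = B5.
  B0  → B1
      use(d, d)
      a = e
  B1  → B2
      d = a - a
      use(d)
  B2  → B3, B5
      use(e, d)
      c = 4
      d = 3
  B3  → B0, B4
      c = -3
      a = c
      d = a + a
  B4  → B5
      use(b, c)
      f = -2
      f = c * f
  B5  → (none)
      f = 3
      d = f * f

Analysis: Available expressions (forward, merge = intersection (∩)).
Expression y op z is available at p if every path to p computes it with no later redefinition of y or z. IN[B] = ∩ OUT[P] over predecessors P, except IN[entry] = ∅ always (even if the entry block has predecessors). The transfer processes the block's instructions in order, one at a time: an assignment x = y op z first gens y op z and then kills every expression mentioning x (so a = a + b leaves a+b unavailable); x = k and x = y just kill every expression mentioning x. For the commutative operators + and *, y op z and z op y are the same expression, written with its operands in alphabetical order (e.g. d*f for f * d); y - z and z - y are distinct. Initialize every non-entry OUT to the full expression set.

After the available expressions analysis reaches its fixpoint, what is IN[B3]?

Converged values:
  B0: | IN={} | OUT={}
  B1: | IN={} | OUT={a-a}
  B2: | IN={a-a} | OUT={a-a}
  B3: | IN={a-a} | OUT={a+a}
  B4: | IN={a+a} | OUT={a+a}
  B5: | IN={} | OUT={f*f}

Merge at B3: IN[B3] = OUT[B2] = {a-a}

Answer: {a-a}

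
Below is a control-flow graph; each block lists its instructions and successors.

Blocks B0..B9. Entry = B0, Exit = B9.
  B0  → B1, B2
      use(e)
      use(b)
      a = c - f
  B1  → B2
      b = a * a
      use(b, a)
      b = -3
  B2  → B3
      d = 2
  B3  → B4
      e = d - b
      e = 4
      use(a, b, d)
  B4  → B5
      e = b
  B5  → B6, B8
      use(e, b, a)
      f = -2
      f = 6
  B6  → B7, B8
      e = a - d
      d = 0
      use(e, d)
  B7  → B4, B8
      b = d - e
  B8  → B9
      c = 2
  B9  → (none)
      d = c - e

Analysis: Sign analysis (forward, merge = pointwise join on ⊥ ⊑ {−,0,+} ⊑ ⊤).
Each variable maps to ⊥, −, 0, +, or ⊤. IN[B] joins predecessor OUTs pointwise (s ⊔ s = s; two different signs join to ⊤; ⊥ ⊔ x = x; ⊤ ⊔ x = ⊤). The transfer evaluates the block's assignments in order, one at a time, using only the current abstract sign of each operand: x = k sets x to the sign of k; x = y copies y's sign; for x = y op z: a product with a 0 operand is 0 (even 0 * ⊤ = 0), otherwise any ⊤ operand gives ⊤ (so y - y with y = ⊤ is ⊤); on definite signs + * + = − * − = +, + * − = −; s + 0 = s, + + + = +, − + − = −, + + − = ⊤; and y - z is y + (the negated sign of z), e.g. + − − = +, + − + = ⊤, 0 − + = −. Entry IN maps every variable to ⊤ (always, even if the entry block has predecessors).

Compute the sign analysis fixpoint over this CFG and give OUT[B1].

Converged values:
  B0: | IN=(all ⊤) | OUT=(all ⊤)
  B1: | IN=(all ⊤) | OUT={b:-; rest ⊤}
  B2: | IN=(all ⊤) | OUT={d:+; rest ⊤}
  B3: | IN={d:+; rest ⊤} | OUT={d:+, e:+; rest ⊤}
  B4: | IN=(all ⊤) | OUT=(all ⊤)
  B5: | IN=(all ⊤) | OUT={f:+; rest ⊤}
  B6: | IN={f:+; rest ⊤} | OUT={d:0, f:+; rest ⊤}
  B7: | IN={d:0, f:+; rest ⊤} | OUT={d:0, f:+; rest ⊤}
  B8: | IN={f:+; rest ⊤} | OUT={c:+, f:+; rest ⊤}
  B9: | IN={c:+, f:+; rest ⊤} | OUT={c:+, f:+; rest ⊤}

Merge at B1: IN[B1] = OUT[B0] = {a: ⊤, b: ⊤, c: ⊤, d: ⊤, e: ⊤, f: ⊤}
Applying B1's transfer function to that IN value gives OUT[B1] (row B1 above).

Answer: {a: ⊤, b: -, c: ⊤, d: ⊤, e: ⊤, f: ⊤}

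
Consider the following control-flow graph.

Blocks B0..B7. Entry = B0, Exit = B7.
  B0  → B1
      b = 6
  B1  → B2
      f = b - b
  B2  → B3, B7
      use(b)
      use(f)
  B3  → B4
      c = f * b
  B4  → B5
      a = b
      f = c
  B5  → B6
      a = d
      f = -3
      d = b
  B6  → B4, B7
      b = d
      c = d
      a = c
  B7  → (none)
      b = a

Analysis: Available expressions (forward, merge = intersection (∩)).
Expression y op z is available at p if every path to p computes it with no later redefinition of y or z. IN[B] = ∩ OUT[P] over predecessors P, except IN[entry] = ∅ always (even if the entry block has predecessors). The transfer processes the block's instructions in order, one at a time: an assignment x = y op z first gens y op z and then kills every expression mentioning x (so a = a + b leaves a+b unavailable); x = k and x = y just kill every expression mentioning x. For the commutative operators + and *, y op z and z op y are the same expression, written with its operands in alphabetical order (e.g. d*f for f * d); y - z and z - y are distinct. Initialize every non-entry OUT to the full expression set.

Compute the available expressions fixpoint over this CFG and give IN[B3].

Answer: {b-b}

Derivation:
Converged values:
  B0:  IN={}  OUT={}
  B1:  IN={}  OUT={b-b}
  B2:  IN={b-b}  OUT={b-b}
  B3:  IN={b-b}  OUT={b*f, b-b}
  B4:  IN={}  OUT={}
  B5:  IN={}  OUT={}
  B6:  IN={}  OUT={}
  B7:  IN={}  OUT={}

Merge at B3: IN[B3] = OUT[B2] = {b-b}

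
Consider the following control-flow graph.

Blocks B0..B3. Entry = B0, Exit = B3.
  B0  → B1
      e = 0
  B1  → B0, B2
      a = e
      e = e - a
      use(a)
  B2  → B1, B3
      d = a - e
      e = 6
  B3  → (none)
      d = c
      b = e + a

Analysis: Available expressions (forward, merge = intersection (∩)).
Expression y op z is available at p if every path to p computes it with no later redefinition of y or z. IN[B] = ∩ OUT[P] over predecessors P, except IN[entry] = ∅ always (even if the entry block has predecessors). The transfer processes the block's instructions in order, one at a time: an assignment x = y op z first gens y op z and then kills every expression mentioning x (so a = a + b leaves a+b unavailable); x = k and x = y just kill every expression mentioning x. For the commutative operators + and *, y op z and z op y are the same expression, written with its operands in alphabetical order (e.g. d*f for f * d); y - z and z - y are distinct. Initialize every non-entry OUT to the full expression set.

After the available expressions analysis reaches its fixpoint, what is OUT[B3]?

Per-block solution:
  B0: | IN={} | OUT={}
  B1: | IN={} | OUT={}
  B2: | IN={} | OUT={}
  B3: | IN={} | OUT={a+e}

Merge at B3: IN[B3] = OUT[B2] = {}
Applying B3's transfer function to that IN value gives OUT[B3] (row B3 above).

Answer: {a+e}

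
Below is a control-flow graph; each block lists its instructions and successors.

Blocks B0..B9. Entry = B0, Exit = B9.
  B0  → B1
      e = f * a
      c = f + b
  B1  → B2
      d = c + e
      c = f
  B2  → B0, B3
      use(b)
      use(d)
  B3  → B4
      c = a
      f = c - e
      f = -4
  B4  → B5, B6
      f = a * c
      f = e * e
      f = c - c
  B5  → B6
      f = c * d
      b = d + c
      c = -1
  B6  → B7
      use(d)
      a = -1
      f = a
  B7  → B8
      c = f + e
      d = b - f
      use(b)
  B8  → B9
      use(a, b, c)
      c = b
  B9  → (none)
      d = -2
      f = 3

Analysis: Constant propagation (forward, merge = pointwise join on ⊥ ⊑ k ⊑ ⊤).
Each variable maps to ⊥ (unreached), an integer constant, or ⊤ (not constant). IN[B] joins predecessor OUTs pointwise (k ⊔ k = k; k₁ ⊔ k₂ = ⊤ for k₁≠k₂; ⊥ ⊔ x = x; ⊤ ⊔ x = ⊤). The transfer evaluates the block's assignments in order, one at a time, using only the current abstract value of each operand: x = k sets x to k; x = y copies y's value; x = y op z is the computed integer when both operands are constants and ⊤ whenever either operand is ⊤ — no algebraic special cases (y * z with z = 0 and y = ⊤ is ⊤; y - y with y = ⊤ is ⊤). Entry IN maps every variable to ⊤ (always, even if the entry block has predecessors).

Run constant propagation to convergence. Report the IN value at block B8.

Per-block solution:
  B0:  IN=(all ⊤)  OUT=(all ⊤)
  B1:  IN=(all ⊤)  OUT=(all ⊤)
  B2:  IN=(all ⊤)  OUT=(all ⊤)
  B3:  IN=(all ⊤)  OUT={f:-4; rest ⊤}
  B4:  IN={f:-4; rest ⊤}  OUT=(all ⊤)
  B5:  IN=(all ⊤)  OUT={c:-1; rest ⊤}
  B6:  IN=(all ⊤)  OUT={a:-1, f:-1; rest ⊤}
  B7:  IN={a:-1, f:-1; rest ⊤}  OUT={a:-1, f:-1; rest ⊤}
  B8:  IN={a:-1, f:-1; rest ⊤}  OUT={a:-1, f:-1; rest ⊤}
  B9:  IN={a:-1, f:-1; rest ⊤}  OUT={a:-1, d:-2, f:3; rest ⊤}

Merge at B8: IN[B8] = OUT[B7] = {a: -1, b: ⊤, c: ⊤, d: ⊤, e: ⊤, f: -1}

Answer: {a: -1, b: ⊤, c: ⊤, d: ⊤, e: ⊤, f: -1}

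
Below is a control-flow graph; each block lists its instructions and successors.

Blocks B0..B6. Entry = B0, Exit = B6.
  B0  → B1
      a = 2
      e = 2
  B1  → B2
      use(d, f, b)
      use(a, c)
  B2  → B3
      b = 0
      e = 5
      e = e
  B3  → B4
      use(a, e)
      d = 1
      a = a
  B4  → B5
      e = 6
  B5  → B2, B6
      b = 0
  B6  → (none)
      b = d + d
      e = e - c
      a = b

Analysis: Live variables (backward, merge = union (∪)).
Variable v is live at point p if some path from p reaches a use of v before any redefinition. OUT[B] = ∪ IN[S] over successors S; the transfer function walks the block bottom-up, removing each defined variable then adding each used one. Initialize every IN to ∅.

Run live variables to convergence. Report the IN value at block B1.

Answer: {a, b, c, d, f}

Trace:
Fixpoint table:
  B0:  IN={b, c, d, f}  OUT={a, b, c, d, f}
  B1:  IN={a, b, c, d, f}  OUT={a, c}
  B2:  IN={a, c}  OUT={a, c, e}
  B3:  IN={a, c, e}  OUT={a, c, d}
  B4:  IN={a, c, d}  OUT={a, c, d, e}
  B5:  IN={a, c, d, e}  OUT={a, c, d, e}
  B6:  IN={c, d, e}  OUT={}

Merge at B1: OUT[B1] = IN[B2] = {a, c}
Applying B1's transfer function to that OUT value gives IN[B1] (row B1 above).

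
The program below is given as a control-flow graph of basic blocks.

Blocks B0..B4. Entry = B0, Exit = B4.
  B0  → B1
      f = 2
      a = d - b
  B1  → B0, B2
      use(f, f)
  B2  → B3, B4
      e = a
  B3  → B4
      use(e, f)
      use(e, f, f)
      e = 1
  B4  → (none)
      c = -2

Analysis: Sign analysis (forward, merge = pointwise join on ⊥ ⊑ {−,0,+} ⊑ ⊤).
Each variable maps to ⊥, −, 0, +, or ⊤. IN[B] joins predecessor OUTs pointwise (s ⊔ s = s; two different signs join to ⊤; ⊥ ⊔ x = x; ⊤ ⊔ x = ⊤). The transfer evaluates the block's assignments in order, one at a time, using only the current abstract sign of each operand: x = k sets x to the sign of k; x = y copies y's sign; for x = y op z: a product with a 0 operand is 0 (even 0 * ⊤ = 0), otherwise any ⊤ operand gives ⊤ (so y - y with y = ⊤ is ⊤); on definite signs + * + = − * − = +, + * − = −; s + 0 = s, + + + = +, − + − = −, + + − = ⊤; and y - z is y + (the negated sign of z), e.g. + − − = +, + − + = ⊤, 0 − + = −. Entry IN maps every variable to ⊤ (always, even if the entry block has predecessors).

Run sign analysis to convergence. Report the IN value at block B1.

Answer: {a: ⊤, b: ⊤, c: ⊤, d: ⊤, e: ⊤, f: +}

Derivation:
Per-block solution:
  B0:   IN=(all ⊤)   OUT={f:+; rest ⊤}
  B1:   IN={f:+; rest ⊤}   OUT={f:+; rest ⊤}
  B2:   IN={f:+; rest ⊤}   OUT={f:+; rest ⊤}
  B3:   IN={f:+; rest ⊤}   OUT={e:+, f:+; rest ⊤}
  B4:   IN={f:+; rest ⊤}   OUT={c:-, f:+; rest ⊤}

Merge at B1: IN[B1] = OUT[B0] = {a: ⊤, b: ⊤, c: ⊤, d: ⊤, e: ⊤, f: +}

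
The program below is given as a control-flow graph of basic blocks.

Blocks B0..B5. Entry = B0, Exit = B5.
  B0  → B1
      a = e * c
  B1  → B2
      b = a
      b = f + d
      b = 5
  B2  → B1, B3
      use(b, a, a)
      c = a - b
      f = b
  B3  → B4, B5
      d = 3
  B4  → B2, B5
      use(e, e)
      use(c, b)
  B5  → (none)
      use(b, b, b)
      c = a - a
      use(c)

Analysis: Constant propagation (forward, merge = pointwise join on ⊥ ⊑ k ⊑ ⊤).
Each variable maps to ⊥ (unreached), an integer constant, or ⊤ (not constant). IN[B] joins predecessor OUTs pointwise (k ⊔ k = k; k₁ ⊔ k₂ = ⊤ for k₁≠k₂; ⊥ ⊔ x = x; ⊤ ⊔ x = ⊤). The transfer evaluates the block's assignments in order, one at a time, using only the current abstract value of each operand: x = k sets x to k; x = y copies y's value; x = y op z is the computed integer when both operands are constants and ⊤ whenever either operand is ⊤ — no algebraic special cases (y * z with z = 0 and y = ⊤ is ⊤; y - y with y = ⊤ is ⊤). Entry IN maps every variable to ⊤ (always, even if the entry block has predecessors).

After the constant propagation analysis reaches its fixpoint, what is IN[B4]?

Per-block solution:
  B0: | IN=(all ⊤) | OUT=(all ⊤)
  B1: | IN=(all ⊤) | OUT={b:5; rest ⊤}
  B2: | IN={b:5; rest ⊤} | OUT={b:5, f:5; rest ⊤}
  B3: | IN={b:5, f:5; rest ⊤} | OUT={b:5, d:3, f:5; rest ⊤}
  B4: | IN={b:5, d:3, f:5; rest ⊤} | OUT={b:5, d:3, f:5; rest ⊤}
  B5: | IN={b:5, d:3, f:5; rest ⊤} | OUT={b:5, d:3, f:5; rest ⊤}

Merge at B4: IN[B4] = OUT[B3] = {a: ⊤, b: 5, c: ⊤, d: 3, e: ⊤, f: 5}

Answer: {a: ⊤, b: 5, c: ⊤, d: 3, e: ⊤, f: 5}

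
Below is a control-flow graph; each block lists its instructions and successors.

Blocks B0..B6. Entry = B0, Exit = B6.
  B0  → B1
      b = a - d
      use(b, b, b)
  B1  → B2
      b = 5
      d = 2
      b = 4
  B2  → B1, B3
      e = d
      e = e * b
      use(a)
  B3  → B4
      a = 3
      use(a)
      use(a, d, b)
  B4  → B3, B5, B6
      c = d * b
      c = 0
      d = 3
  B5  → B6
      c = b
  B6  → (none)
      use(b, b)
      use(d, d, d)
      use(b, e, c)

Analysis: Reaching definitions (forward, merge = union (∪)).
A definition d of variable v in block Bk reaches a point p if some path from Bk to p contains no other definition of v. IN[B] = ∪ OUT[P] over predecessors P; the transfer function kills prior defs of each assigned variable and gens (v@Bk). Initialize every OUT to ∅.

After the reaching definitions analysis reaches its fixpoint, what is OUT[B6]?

Per-block solution:
  B0: | IN={} | OUT={b@B0}
  B1: | IN={b@B0, b@B1, d@B1, e@B2} | OUT={b@B1, d@B1, e@B2}
  B2: | IN={b@B1, d@B1, e@B2} | OUT={b@B1, d@B1, e@B2}
  B3: | IN={a@B3, b@B1, c@B4, d@B1, d@B4, e@B2} | OUT={a@B3, b@B1, c@B4, d@B1, d@B4, e@B2}
  B4: | IN={a@B3, b@B1, c@B4, d@B1, d@B4, e@B2} | OUT={a@B3, b@B1, c@B4, d@B4, e@B2}
  B5: | IN={a@B3, b@B1, c@B4, d@B4, e@B2} | OUT={a@B3, b@B1, c@B5, d@B4, e@B2}
  B6: | IN={a@B3, b@B1, c@B4, c@B5, d@B4, e@B2} | OUT={a@B3, b@B1, c@B4, c@B5, d@B4, e@B2}

Merge at B6: IN[B6] = OUT[B4] ⊔ OUT[B5] = {a@B3, b@B1, c@B4, c@B5, d@B4, e@B2}
Applying B6's transfer function to that IN value gives OUT[B6] (row B6 above).

Answer: {a@B3, b@B1, c@B4, c@B5, d@B4, e@B2}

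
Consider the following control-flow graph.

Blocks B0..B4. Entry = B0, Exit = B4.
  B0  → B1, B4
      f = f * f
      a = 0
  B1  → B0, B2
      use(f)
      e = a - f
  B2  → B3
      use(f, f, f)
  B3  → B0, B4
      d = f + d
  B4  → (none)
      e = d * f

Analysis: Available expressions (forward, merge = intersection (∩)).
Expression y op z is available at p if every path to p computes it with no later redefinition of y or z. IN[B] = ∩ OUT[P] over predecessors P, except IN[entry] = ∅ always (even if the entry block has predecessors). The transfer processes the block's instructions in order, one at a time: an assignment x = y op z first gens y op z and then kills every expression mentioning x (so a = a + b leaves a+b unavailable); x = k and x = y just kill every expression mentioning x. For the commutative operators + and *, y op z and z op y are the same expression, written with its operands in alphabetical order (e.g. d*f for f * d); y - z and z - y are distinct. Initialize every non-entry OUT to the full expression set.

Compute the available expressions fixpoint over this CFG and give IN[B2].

Converged values:
  B0:  IN={}  OUT={}
  B1:  IN={}  OUT={a-f}
  B2:  IN={a-f}  OUT={a-f}
  B3:  IN={a-f}  OUT={a-f}
  B4:  IN={}  OUT={d*f}

Merge at B2: IN[B2] = OUT[B1] = {a-f}

Answer: {a-f}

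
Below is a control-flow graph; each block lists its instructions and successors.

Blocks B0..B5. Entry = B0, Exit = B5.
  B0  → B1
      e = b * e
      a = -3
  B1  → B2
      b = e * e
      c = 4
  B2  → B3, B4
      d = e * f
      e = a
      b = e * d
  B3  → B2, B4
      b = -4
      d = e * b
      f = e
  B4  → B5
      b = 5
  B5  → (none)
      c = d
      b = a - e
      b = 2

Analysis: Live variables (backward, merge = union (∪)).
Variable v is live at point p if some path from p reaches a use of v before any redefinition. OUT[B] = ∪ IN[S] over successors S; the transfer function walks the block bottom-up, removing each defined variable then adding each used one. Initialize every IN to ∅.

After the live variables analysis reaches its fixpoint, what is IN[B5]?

Fixpoint table:
  B0:   IN={b, e, f}   OUT={a, e, f}
  B1:   IN={a, e, f}   OUT={a, e, f}
  B2:   IN={a, e, f}   OUT={a, d, e}
  B3:   IN={a, e}   OUT={a, d, e, f}
  B4:   IN={a, d, e}   OUT={a, d, e}
  B5:   IN={a, d, e}   OUT={}

B5 is the boundary node: OUT[B5] = {}
Applying B5's transfer function to that OUT value gives IN[B5] (row B5 above).

Answer: {a, d, e}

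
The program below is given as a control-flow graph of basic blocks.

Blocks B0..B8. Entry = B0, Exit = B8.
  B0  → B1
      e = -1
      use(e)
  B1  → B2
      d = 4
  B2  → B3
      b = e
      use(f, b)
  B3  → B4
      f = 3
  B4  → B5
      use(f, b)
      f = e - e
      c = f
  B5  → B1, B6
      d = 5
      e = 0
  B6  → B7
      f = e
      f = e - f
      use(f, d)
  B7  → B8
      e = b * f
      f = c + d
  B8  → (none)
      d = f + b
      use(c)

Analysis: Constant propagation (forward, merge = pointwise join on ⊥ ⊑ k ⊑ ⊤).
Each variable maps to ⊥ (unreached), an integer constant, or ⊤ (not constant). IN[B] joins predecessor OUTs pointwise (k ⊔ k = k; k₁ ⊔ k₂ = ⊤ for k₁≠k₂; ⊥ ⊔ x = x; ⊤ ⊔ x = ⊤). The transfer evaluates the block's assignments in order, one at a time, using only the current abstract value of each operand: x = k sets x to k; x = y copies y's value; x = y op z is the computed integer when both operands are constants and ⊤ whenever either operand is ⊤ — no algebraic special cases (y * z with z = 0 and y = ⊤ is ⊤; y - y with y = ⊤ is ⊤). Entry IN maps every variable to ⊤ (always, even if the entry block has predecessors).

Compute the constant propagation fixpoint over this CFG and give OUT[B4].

Per-block solution:
  B0:  IN=(all ⊤)  OUT={e:-1; rest ⊤}
  B1:  IN=(all ⊤)  OUT={d:4; rest ⊤}
  B2:  IN={d:4; rest ⊤}  OUT={d:4; rest ⊤}
  B3:  IN={d:4; rest ⊤}  OUT={d:4, f:3; rest ⊤}
  B4:  IN={d:4, f:3; rest ⊤}  OUT={d:4; rest ⊤}
  B5:  IN={d:4; rest ⊤}  OUT={d:5, e:0; rest ⊤}
  B6:  IN={d:5, e:0; rest ⊤}  OUT={d:5, e:0, f:0; rest ⊤}
  B7:  IN={d:5, e:0, f:0; rest ⊤}  OUT={d:5; rest ⊤}
  B8:  IN={d:5; rest ⊤}  OUT=(all ⊤)

Merge at B4: IN[B4] = OUT[B3] = {a: ⊤, b: ⊤, c: ⊤, d: 4, e: ⊤, f: 3}
Applying B4's transfer function to that IN value gives OUT[B4] (row B4 above).

Answer: {a: ⊤, b: ⊤, c: ⊤, d: 4, e: ⊤, f: ⊤}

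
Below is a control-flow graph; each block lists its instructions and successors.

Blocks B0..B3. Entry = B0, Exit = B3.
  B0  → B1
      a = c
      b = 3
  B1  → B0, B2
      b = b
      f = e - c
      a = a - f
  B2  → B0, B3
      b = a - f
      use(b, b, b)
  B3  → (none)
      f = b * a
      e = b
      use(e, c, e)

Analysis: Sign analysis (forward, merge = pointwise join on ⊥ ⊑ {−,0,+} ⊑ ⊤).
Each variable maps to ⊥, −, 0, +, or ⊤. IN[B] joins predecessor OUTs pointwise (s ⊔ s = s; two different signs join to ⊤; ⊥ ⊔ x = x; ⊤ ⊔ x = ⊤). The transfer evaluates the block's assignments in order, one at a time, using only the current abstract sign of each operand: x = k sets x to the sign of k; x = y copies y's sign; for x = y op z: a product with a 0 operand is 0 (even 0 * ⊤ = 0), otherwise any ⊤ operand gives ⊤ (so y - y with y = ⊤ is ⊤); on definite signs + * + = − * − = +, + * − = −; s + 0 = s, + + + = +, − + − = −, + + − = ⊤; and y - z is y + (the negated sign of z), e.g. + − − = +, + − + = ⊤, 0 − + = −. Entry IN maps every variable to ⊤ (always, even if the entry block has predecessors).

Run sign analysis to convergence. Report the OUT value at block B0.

Answer: {a: ⊤, b: +, c: ⊤, d: ⊤, e: ⊤, f: ⊤}

Trace:
Fixpoint table:
  B0: | IN=(all ⊤) | OUT={b:+; rest ⊤}
  B1: | IN={b:+; rest ⊤} | OUT={b:+; rest ⊤}
  B2: | IN={b:+; rest ⊤} | OUT=(all ⊤)
  B3: | IN=(all ⊤) | OUT=(all ⊤)

Merge at B0 (entry node, so the boundary value (all ⊤) is joined with the incoming edge(s)): IN[B0] = (all ⊤) ⊔ OUT[B1] ⊔ OUT[B2] = {a: ⊤, b: ⊤, c: ⊤, d: ⊤, e: ⊤, f: ⊤}
Applying B0's transfer function to that IN value gives OUT[B0] (row B0 above).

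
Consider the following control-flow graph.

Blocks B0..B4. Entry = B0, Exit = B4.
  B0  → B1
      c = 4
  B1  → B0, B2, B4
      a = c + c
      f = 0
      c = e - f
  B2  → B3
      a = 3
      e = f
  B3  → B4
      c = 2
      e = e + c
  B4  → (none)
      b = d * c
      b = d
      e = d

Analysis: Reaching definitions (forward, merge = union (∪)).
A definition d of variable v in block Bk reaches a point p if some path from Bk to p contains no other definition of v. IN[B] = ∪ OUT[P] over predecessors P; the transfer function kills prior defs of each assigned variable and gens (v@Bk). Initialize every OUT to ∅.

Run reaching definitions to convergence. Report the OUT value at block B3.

Answer: {a@B2, c@B3, e@B3, f@B1}

Derivation:
Fixpoint table:
  B0:  IN={a@B1, c@B1, f@B1}  OUT={a@B1, c@B0, f@B1}
  B1:  IN={a@B1, c@B0, f@B1}  OUT={a@B1, c@B1, f@B1}
  B2:  IN={a@B1, c@B1, f@B1}  OUT={a@B2, c@B1, e@B2, f@B1}
  B3:  IN={a@B2, c@B1, e@B2, f@B1}  OUT={a@B2, c@B3, e@B3, f@B1}
  B4:  IN={a@B1, a@B2, c@B1, c@B3, e@B3, f@B1}  OUT={a@B1, a@B2, b@B4, c@B1, c@B3, e@B4, f@B1}

Merge at B3: IN[B3] = OUT[B2] = {a@B2, c@B1, e@B2, f@B1}
Applying B3's transfer function to that IN value gives OUT[B3] (row B3 above).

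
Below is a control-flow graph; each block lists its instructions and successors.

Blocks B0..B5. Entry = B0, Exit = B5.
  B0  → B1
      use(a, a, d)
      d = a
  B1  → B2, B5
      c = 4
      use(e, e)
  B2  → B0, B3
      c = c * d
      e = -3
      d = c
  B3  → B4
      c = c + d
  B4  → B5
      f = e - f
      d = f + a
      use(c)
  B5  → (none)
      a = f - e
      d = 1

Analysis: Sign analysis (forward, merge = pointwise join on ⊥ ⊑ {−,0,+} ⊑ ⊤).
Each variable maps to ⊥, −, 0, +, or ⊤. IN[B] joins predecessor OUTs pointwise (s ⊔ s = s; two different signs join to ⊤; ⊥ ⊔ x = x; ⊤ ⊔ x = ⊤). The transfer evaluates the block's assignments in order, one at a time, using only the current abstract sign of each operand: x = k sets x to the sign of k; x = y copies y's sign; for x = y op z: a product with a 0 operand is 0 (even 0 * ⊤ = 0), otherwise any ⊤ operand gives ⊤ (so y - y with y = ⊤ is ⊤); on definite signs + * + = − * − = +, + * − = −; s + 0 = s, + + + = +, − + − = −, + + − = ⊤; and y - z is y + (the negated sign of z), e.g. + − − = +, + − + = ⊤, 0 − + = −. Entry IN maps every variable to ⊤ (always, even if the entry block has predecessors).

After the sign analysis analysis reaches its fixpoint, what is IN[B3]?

Answer: {a: ⊤, b: ⊤, c: ⊤, d: ⊤, e: -, f: ⊤}

Derivation:
Fixpoint table:
  B0:  IN=(all ⊤)  OUT=(all ⊤)
  B1:  IN=(all ⊤)  OUT={c:+; rest ⊤}
  B2:  IN={c:+; rest ⊤}  OUT={e:-; rest ⊤}
  B3:  IN={e:-; rest ⊤}  OUT={e:-; rest ⊤}
  B4:  IN={e:-; rest ⊤}  OUT={e:-; rest ⊤}
  B5:  IN=(all ⊤)  OUT={d:+; rest ⊤}

Merge at B3: IN[B3] = OUT[B2] = {a: ⊤, b: ⊤, c: ⊤, d: ⊤, e: -, f: ⊤}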